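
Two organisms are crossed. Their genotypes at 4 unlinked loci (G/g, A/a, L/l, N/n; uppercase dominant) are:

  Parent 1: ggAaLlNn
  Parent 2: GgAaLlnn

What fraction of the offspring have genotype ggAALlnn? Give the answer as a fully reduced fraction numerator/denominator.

P(ggAALlnn) = 1/32

ggAaLlNn gametes: gALN×2, gALn×2, gAlN×2, gAln×2, gaLN×2, gaLn×2, galN×2, galn×2
GgAaLlnn gametes: GALn×2, GAln×2, GaLn×2, Galn×2, gALn×2, gAln×2, gaLn×2, galn×2
ggAaLlNn×GgAaLlnn grid (16·16=256): GgAALLNn=4 GgAALLnn=4 GgAALlNn=8 GgAALlnn=8 GgAAllNn=4 GgAAllnn=4 GgAaLLNn=8 GgAaLLnn=8 GgAaLlNn=16 GgAaLlnn=16 GgAallNn=8 GgAallnn=8 GgaaLLNn=4 GgaaLLnn=4 GgaaLlNn=8 GgaaLlnn=8 GgaallNn=4 Ggaallnn=4 ggAALLNn=4 ggAALLnn=4 ggAALlNn=8 ggAALlnn=8 ggAAllNn=4 ggAAllnn=4 ggAaLLNn=8 ggAaLLnn=8 ggAaLlNn=16 ggAaLlnn=16 ggAallNn=8 ggAallnn=8 ggaaLLNn=4 ggaaLLnn=4 ggaaLlNn=8 ggaaLlnn=8 ggaallNn=4 ggaallnn=4
ggAALlnn hits 8/256; gcd=8; 8÷8/256÷8 = 1/32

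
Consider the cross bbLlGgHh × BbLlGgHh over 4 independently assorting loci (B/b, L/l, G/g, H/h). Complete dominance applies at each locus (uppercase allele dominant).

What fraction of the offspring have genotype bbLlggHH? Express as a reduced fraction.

bbLlGgHh gametes: bLGH×2, bLGh×2, bLgH×2, bLgh×2, blGH×2, blGh×2, blgH×2, blgh×2
BbLlGgHh gametes: BLGH×1, BLGh×1, BLgH×1, BLgh×1, BlGH×1, BlGh×1, BlgH×1, Blgh×1, bLGH×1, bLGh×1, bLgH×1, bLgh×1, blGH×1, blGh×1, blgH×1, blgh×1
bbLlGgHh×BbLlGgHh grid (16·16=256): BbLLGGHH=2 BbLLGGHh=4 BbLLGGhh=2 BbLLGgHH=4 BbLLGgHh=8 BbLLGghh=4 BbLLggHH=2 BbLLggHh=4 BbLLgghh=2 BbLlGGHH=4 BbLlGGHh=8 BbLlGGhh=4 BbLlGgHH=8 BbLlGgHh=16 BbLlGghh=8 BbLlggHH=4 BbLlggHh=8 BbLlgghh=4 BbllGGHH=2 BbllGGHh=4 BbllGGhh=2 BbllGgHH=4 BbllGgHh=8 BbllGghh=4 BbllggHH=2 BbllggHh=4 Bbllgghh=2 bbLLGGHH=2 bbLLGGHh=4 bbLLGGhh=2 bbLLGgHH=4 bbLLGgHh=8 bbLLGghh=4 bbLLggHH=2 bbLLggHh=4 bbLLgghh=2 bbLlGGHH=4 bbLlGGHh=8 bbLlGGhh=4 bbLlGgHH=8 bbLlGgHh=16 bbLlGghh=8 bbLlggHH=4 bbLlggHh=8 bbLlgghh=4 bbllGGHH=2 bbllGGHh=4 bbllGGhh=2 bbllGgHH=4 bbllGgHh=8 bbllGghh=4 bbllggHH=2 bbllggHh=4 bbllgghh=2
bbLlggHH hits 4/256; gcd=4; 4÷4/256÷4 = 1/64

P(bbLlggHH) = 1/64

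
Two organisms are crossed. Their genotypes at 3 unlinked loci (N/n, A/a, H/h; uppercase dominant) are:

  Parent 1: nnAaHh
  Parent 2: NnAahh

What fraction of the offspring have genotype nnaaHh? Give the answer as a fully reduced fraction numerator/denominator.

P(nnaaHh) = 1/16

nnAaHh gametes: nAH×2, nAh×2, naH×2, nah×2
NnAahh gametes: NAh×2, Nah×2, nAh×2, nah×2
nnAaHh×NnAahh grid (8·8=64): NnAAHh=4 NnAAhh=4 NnAaHh=8 NnAahh=8 NnaaHh=4 Nnaahh=4 nnAAHh=4 nnAAhh=4 nnAaHh=8 nnAahh=8 nnaaHh=4 nnaahh=4
nnaaHh hits 4/64; gcd=4; 4÷4/64÷4 = 1/16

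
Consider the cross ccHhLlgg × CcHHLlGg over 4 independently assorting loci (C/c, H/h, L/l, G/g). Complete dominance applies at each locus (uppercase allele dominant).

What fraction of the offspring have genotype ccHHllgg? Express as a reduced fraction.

P(ccHHllgg) = 1/32

ccHhLlgg gametes: cHLg×4, cHlg×4, chLg×4, chlg×4
CcHHLlGg gametes: CHLG×2, CHLg×2, CHlG×2, CHlg×2, cHLG×2, cHLg×2, cHlG×2, cHlg×2
ccHhLlgg×CcHHLlGg grid (16·16=256): CcHHLLGg=8 CcHHLLgg=8 CcHHLlGg=16 CcHHLlgg=16 CcHHllGg=8 CcHHllgg=8 CcHhLLGg=8 CcHhLLgg=8 CcHhLlGg=16 CcHhLlgg=16 CcHhllGg=8 CcHhllgg=8 ccHHLLGg=8 ccHHLLgg=8 ccHHLlGg=16 ccHHLlgg=16 ccHHllGg=8 ccHHllgg=8 ccHhLLGg=8 ccHhLLgg=8 ccHhLlGg=16 ccHhLlgg=16 ccHhllGg=8 ccHhllgg=8
ccHHllgg hits 8/256; gcd=8; 8÷8/256÷8 = 1/32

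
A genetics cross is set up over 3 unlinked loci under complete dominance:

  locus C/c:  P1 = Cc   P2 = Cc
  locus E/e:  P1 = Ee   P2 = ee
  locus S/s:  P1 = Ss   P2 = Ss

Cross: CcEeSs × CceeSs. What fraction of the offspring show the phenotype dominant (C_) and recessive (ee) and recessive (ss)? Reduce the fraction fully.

CcEeSs gametes: CES×1, CEs×1, CeS×1, Ces×1, cES×1, cEs×1, ceS×1, ces×1
CceeSs gametes: CeS×2, Ces×2, ceS×2, ces×2
CcEeSs×CceeSs grid (8·8=64): CCEeSS=2 CCEeSs=4 CCEess=2 CCeeSS=2 CCeeSs=4 CCeess=2 CcEeSS=4 CcEeSs=8 CcEess=4 CceeSS=4 CceeSs=8 Cceess=4 ccEeSS=2 ccEeSs=4 ccEess=2 cceeSS=2 cceeSs=4 cceess=2
C_ ee ss hits 6/64; gcd=2; 6÷2/64÷2 = 3/32

P(C_ ee ss) = 3/32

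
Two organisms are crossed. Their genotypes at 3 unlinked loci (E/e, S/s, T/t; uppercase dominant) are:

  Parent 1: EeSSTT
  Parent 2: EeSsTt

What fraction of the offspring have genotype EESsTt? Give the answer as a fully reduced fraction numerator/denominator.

P(EESsTt) = 1/16

EeSSTT gametes: EST×4, eST×4
EeSsTt gametes: EST×1, ESt×1, EsT×1, Est×1, eST×1, eSt×1, esT×1, est×1
EeSSTT×EeSsTt grid (8·8=64): EESSTT=4 EESSTt=4 EESsTT=4 EESsTt=4 EeSSTT=8 EeSSTt=8 EeSsTT=8 EeSsTt=8 eeSSTT=4 eeSSTt=4 eeSsTT=4 eeSsTt=4
EESsTt hits 4/64; gcd=4; 4÷4/64÷4 = 1/16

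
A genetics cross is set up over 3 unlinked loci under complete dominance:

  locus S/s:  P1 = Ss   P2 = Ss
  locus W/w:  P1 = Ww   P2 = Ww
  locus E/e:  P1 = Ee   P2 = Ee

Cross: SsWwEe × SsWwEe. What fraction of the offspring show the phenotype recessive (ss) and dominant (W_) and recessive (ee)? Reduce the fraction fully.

SsWwEe gametes: SWE×1, SWe×1, SwE×1, Swe×1, sWE×1, sWe×1, swE×1, swe×1
SsWwEe gametes: SWE×1, SWe×1, SwE×1, Swe×1, sWE×1, sWe×1, swE×1, swe×1
SsWwEe×SsWwEe grid (8·8=64): SSWWEE=1 SSWWEe=2 SSWWee=1 SSWwEE=2 SSWwEe=4 SSWwee=2 SSwwEE=1 SSwwEe=2 SSwwee=1 SsWWEE=2 SsWWEe=4 SsWWee=2 SsWwEE=4 SsWwEe=8 SsWwee=4 SswwEE=2 SswwEe=4 Sswwee=2 ssWWEE=1 ssWWEe=2 ssWWee=1 ssWwEE=2 ssWwEe=4 ssWwee=2 sswwEE=1 sswwEe=2 sswwee=1
ss W_ ee hits 3/64; gcd=1; 3÷1/64÷1 = 3/64

P(ss W_ ee) = 3/64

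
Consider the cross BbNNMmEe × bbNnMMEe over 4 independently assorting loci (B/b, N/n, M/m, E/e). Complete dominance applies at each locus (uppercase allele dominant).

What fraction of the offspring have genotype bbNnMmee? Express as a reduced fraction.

BbNNMmEe gametes: BNME×2, BNMe×2, BNmE×2, BNme×2, bNME×2, bNMe×2, bNmE×2, bNme×2
bbNnMMEe gametes: bNME×4, bNMe×4, bnME×4, bnMe×4
BbNNMmEe×bbNnMMEe grid (16·16=256): BbNNMMEE=8 BbNNMMEe=16 BbNNMMee=8 BbNNMmEE=8 BbNNMmEe=16 BbNNMmee=8 BbNnMMEE=8 BbNnMMEe=16 BbNnMMee=8 BbNnMmEE=8 BbNnMmEe=16 BbNnMmee=8 bbNNMMEE=8 bbNNMMEe=16 bbNNMMee=8 bbNNMmEE=8 bbNNMmEe=16 bbNNMmee=8 bbNnMMEE=8 bbNnMMEe=16 bbNnMMee=8 bbNnMmEE=8 bbNnMmEe=16 bbNnMmee=8
bbNnMmee hits 8/256; gcd=8; 8÷8/256÷8 = 1/32

P(bbNnMmee) = 1/32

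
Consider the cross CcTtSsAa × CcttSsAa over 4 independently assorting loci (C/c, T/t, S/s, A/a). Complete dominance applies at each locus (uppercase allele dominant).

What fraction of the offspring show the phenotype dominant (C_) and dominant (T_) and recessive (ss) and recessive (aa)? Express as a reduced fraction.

P(C_ T_ ss aa) = 3/128

CcTtSsAa gametes: CTSA×1, CTSa×1, CTsA×1, CTsa×1, CtSA×1, CtSa×1, CtsA×1, Ctsa×1, cTSA×1, cTSa×1, cTsA×1, cTsa×1, ctSA×1, ctSa×1, ctsA×1, ctsa×1
CcttSsAa gametes: CtSA×2, CtSa×2, CtsA×2, Ctsa×2, ctSA×2, ctSa×2, ctsA×2, ctsa×2
CcTtSsAa×CcttSsAa grid (16·16=256): CCTtSSAA=2 CCTtSSAa=4 CCTtSSaa=2 CCTtSsAA=4 CCTtSsAa=8 CCTtSsaa=4 CCTtssAA=2 CCTtssAa=4 CCTtssaa=2 CCttSSAA=2 CCttSSAa=4 CCttSSaa=2 CCttSsAA=4 CCttSsAa=8 CCttSsaa=4 CCttssAA=2 CCttssAa=4 CCttssaa=2 CcTtSSAA=4 CcTtSSAa=8 CcTtSSaa=4 CcTtSsAA=8 CcTtSsAa=16 CcTtSsaa=8 CcTtssAA=4 CcTtssAa=8 CcTtssaa=4 CcttSSAA=4 CcttSSAa=8 CcttSSaa=4 CcttSsAA=8 CcttSsAa=16 CcttSsaa=8 CcttssAA=4 CcttssAa=8 Ccttssaa=4 ccTtSSAA=2 ccTtSSAa=4 ccTtSSaa=2 ccTtSsAA=4 ccTtSsAa=8 ccTtSsaa=4 ccTtssAA=2 ccTtssAa=4 ccTtssaa=2 ccttSSAA=2 ccttSSAa=4 ccttSSaa=2 ccttSsAA=4 ccttSsAa=8 ccttSsaa=4 ccttssAA=2 ccttssAa=4 ccttssaa=2
C_ T_ ss aa hits 6/256; gcd=2; 6÷2/256÷2 = 3/128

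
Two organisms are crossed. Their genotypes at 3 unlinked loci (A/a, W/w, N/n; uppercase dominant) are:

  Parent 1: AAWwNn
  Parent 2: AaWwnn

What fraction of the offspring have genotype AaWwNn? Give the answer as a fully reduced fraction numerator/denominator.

P(AaWwNn) = 1/8

AAWwNn gametes: AWN×2, AWn×2, AwN×2, Awn×2
AaWwnn gametes: AWn×2, Awn×2, aWn×2, awn×2
AAWwNn×AaWwnn grid (8·8=64): AAWWNn=4 AAWWnn=4 AAWwNn=8 AAWwnn=8 AAwwNn=4 AAwwnn=4 AaWWNn=4 AaWWnn=4 AaWwNn=8 AaWwnn=8 AawwNn=4 Aawwnn=4
AaWwNn hits 8/64; gcd=8; 8÷8/64÷8 = 1/8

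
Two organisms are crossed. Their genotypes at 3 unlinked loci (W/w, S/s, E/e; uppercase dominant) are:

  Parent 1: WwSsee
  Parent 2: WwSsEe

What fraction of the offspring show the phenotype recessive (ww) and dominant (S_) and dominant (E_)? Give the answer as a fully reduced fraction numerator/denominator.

WwSsee gametes: WSe×2, Wse×2, wSe×2, wse×2
WwSsEe gametes: WSE×1, WSe×1, WsE×1, Wse×1, wSE×1, wSe×1, wsE×1, wse×1
WwSsee×WwSsEe grid (8·8=64): WWSSEe=2 WWSSee=2 WWSsEe=4 WWSsee=4 WWssEe=2 WWssee=2 WwSSEe=4 WwSSee=4 WwSsEe=8 WwSsee=8 WwssEe=4 Wwssee=4 wwSSEe=2 wwSSee=2 wwSsEe=4 wwSsee=4 wwssEe=2 wwssee=2
ww S_ E_ hits 6/64; gcd=2; 6÷2/64÷2 = 3/32

P(ww S_ E_) = 3/32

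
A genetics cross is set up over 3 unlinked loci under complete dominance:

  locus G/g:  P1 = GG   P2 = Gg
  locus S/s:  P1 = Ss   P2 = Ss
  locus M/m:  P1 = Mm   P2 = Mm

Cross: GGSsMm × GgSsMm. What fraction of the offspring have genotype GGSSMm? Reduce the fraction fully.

P(GGSSMm) = 1/16

GGSsMm gametes: GSM×2, GSm×2, GsM×2, Gsm×2
GgSsMm gametes: GSM×1, GSm×1, GsM×1, Gsm×1, gSM×1, gSm×1, gsM×1, gsm×1
GGSsMm×GgSsMm grid (8·8=64): GGSSMM=2 GGSSMm=4 GGSSmm=2 GGSsMM=4 GGSsMm=8 GGSsmm=4 GGssMM=2 GGssMm=4 GGssmm=2 GgSSMM=2 GgSSMm=4 GgSSmm=2 GgSsMM=4 GgSsMm=8 GgSsmm=4 GgssMM=2 GgssMm=4 Ggssmm=2
GGSSMm hits 4/64; gcd=4; 4÷4/64÷4 = 1/16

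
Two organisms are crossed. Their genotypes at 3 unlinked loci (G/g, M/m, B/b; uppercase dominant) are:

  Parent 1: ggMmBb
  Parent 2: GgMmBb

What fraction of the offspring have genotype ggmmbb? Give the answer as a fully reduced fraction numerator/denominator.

P(ggmmbb) = 1/32

ggMmBb gametes: gMB×2, gMb×2, gmB×2, gmb×2
GgMmBb gametes: GMB×1, GMb×1, GmB×1, Gmb×1, gMB×1, gMb×1, gmB×1, gmb×1
ggMmBb×GgMmBb grid (8·8=64): GgMMBB=2 GgMMBb=4 GgMMbb=2 GgMmBB=4 GgMmBb=8 GgMmbb=4 GgmmBB=2 GgmmBb=4 Ggmmbb=2 ggMMBB=2 ggMMBb=4 ggMMbb=2 ggMmBB=4 ggMmBb=8 ggMmbb=4 ggmmBB=2 ggmmBb=4 ggmmbb=2
ggmmbb hits 2/64; gcd=2; 2÷2/64÷2 = 1/32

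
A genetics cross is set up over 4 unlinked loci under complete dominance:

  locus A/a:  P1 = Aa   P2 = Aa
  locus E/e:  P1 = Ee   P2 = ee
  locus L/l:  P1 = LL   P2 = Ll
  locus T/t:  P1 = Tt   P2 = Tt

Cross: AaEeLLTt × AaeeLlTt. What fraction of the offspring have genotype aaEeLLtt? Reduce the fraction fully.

AaEeLLTt gametes: AELT×2, AELt×2, AeLT×2, AeLt×2, aELT×2, aELt×2, aeLT×2, aeLt×2
AaeeLlTt gametes: AeLT×2, AeLt×2, AelT×2, Aelt×2, aeLT×2, aeLt×2, aelT×2, aelt×2
AaEeLLTt×AaeeLlTt grid (16·16=256): AAEeLLTT=4 AAEeLLTt=8 AAEeLLtt=4 AAEeLlTT=4 AAEeLlTt=8 AAEeLltt=4 AAeeLLTT=4 AAeeLLTt=8 AAeeLLtt=4 AAeeLlTT=4 AAeeLlTt=8 AAeeLltt=4 AaEeLLTT=8 AaEeLLTt=16 AaEeLLtt=8 AaEeLlTT=8 AaEeLlTt=16 AaEeLltt=8 AaeeLLTT=8 AaeeLLTt=16 AaeeLLtt=8 AaeeLlTT=8 AaeeLlTt=16 AaeeLltt=8 aaEeLLTT=4 aaEeLLTt=8 aaEeLLtt=4 aaEeLlTT=4 aaEeLlTt=8 aaEeLltt=4 aaeeLLTT=4 aaeeLLTt=8 aaeeLLtt=4 aaeeLlTT=4 aaeeLlTt=8 aaeeLltt=4
aaEeLLtt hits 4/256; gcd=4; 4÷4/256÷4 = 1/64

P(aaEeLLtt) = 1/64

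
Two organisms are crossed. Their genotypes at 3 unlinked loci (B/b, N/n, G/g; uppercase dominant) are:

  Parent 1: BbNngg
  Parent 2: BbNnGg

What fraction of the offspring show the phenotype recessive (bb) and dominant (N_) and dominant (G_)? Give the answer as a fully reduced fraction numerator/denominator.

P(bb N_ G_) = 3/32

BbNngg gametes: BNg×2, Bng×2, bNg×2, bng×2
BbNnGg gametes: BNG×1, BNg×1, BnG×1, Bng×1, bNG×1, bNg×1, bnG×1, bng×1
BbNngg×BbNnGg grid (8·8=64): BBNNGg=2 BBNNgg=2 BBNnGg=4 BBNngg=4 BBnnGg=2 BBnngg=2 BbNNGg=4 BbNNgg=4 BbNnGg=8 BbNngg=8 BbnnGg=4 Bbnngg=4 bbNNGg=2 bbNNgg=2 bbNnGg=4 bbNngg=4 bbnnGg=2 bbnngg=2
bb N_ G_ hits 6/64; gcd=2; 6÷2/64÷2 = 3/32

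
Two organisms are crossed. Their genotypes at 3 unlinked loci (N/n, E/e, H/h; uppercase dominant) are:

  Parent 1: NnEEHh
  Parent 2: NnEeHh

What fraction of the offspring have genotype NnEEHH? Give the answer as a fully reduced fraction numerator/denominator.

P(NnEEHH) = 1/16

NnEEHh gametes: NEH×2, NEh×2, nEH×2, nEh×2
NnEeHh gametes: NEH×1, NEh×1, NeH×1, Neh×1, nEH×1, nEh×1, neH×1, neh×1
NnEEHh×NnEeHh grid (8·8=64): NNEEHH=2 NNEEHh=4 NNEEhh=2 NNEeHH=2 NNEeHh=4 NNEehh=2 NnEEHH=4 NnEEHh=8 NnEEhh=4 NnEeHH=4 NnEeHh=8 NnEehh=4 nnEEHH=2 nnEEHh=4 nnEEhh=2 nnEeHH=2 nnEeHh=4 nnEehh=2
NnEEHH hits 4/64; gcd=4; 4÷4/64÷4 = 1/16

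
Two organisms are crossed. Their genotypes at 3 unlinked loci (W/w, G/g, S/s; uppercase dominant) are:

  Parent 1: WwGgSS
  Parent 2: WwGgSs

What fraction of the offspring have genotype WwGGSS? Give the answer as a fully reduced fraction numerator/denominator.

WwGgSS gametes: WGS×2, WgS×2, wGS×2, wgS×2
WwGgSs gametes: WGS×1, WGs×1, WgS×1, Wgs×1, wGS×1, wGs×1, wgS×1, wgs×1
WwGgSS×WwGgSs grid (8·8=64): WWGGSS=2 WWGGSs=2 WWGgSS=4 WWGgSs=4 WWggSS=2 WWggSs=2 WwGGSS=4 WwGGSs=4 WwGgSS=8 WwGgSs=8 WwggSS=4 WwggSs=4 wwGGSS=2 wwGGSs=2 wwGgSS=4 wwGgSs=4 wwggSS=2 wwggSs=2
WwGGSS hits 4/64; gcd=4; 4÷4/64÷4 = 1/16

P(WwGGSS) = 1/16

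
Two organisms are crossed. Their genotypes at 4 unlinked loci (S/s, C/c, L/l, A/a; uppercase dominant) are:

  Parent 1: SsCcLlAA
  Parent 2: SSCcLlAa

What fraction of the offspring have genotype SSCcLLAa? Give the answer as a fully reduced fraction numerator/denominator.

P(SSCcLLAa) = 1/32

SsCcLlAA gametes: SCLA×2, SClA×2, ScLA×2, SclA×2, sCLA×2, sClA×2, scLA×2, sclA×2
SSCcLlAa gametes: SCLA×2, SCLa×2, SClA×2, SCla×2, ScLA×2, ScLa×2, SclA×2, Scla×2
SsCcLlAA×SSCcLlAa grid (16·16=256): SSCCLLAA=4 SSCCLLAa=4 SSCCLlAA=8 SSCCLlAa=8 SSCCllAA=4 SSCCllAa=4 SSCcLLAA=8 SSCcLLAa=8 SSCcLlAA=16 SSCcLlAa=16 SSCcllAA=8 SSCcllAa=8 SSccLLAA=4 SSccLLAa=4 SSccLlAA=8 SSccLlAa=8 SSccllAA=4 SSccllAa=4 SsCCLLAA=4 SsCCLLAa=4 SsCCLlAA=8 SsCCLlAa=8 SsCCllAA=4 SsCCllAa=4 SsCcLLAA=8 SsCcLLAa=8 SsCcLlAA=16 SsCcLlAa=16 SsCcllAA=8 SsCcllAa=8 SsccLLAA=4 SsccLLAa=4 SsccLlAA=8 SsccLlAa=8 SsccllAA=4 SsccllAa=4
SSCcLLAa hits 8/256; gcd=8; 8÷8/256÷8 = 1/32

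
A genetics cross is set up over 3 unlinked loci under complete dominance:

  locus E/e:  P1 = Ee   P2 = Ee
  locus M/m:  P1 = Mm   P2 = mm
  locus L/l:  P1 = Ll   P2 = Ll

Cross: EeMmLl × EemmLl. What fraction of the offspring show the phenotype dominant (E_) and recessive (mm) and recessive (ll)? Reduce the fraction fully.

EeMmLl gametes: EML×1, EMl×1, EmL×1, Eml×1, eML×1, eMl×1, emL×1, eml×1
EemmLl gametes: EmL×2, Eml×2, emL×2, eml×2
EeMmLl×EemmLl grid (8·8=64): EEMmLL=2 EEMmLl=4 EEMmll=2 EEmmLL=2 EEmmLl=4 EEmmll=2 EeMmLL=4 EeMmLl=8 EeMmll=4 EemmLL=4 EemmLl=8 Eemmll=4 eeMmLL=2 eeMmLl=4 eeMmll=2 eemmLL=2 eemmLl=4 eemmll=2
E_ mm ll hits 6/64; gcd=2; 6÷2/64÷2 = 3/32

P(E_ mm ll) = 3/32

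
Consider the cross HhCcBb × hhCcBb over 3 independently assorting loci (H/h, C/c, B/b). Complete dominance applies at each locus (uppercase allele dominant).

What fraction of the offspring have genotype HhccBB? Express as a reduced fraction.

P(HhccBB) = 1/32

HhCcBb gametes: HCB×1, HCb×1, HcB×1, Hcb×1, hCB×1, hCb×1, hcB×1, hcb×1
hhCcBb gametes: hCB×2, hCb×2, hcB×2, hcb×2
HhCcBb×hhCcBb grid (8·8=64): HhCCBB=2 HhCCBb=4 HhCCbb=2 HhCcBB=4 HhCcBb=8 HhCcbb=4 HhccBB=2 HhccBb=4 Hhccbb=2 hhCCBB=2 hhCCBb=4 hhCCbb=2 hhCcBB=4 hhCcBb=8 hhCcbb=4 hhccBB=2 hhccBb=4 hhccbb=2
HhccBB hits 2/64; gcd=2; 2÷2/64÷2 = 1/32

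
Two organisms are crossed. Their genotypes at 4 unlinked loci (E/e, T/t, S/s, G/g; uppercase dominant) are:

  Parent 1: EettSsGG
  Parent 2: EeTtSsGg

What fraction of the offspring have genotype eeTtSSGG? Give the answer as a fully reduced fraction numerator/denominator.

P(eeTtSSGG) = 1/64

EettSsGG gametes: EtSG×4, EtsG×4, etSG×4, etsG×4
EeTtSsGg gametes: ETSG×1, ETSg×1, ETsG×1, ETsg×1, EtSG×1, EtSg×1, EtsG×1, Etsg×1, eTSG×1, eTSg×1, eTsG×1, eTsg×1, etSG×1, etSg×1, etsG×1, etsg×1
EettSsGG×EeTtSsGg grid (16·16=256): EETtSSGG=4 EETtSSGg=4 EETtSsGG=8 EETtSsGg=8 EETtssGG=4 EETtssGg=4 EEttSSGG=4 EEttSSGg=4 EEttSsGG=8 EEttSsGg=8 EEttssGG=4 EEttssGg=4 EeTtSSGG=8 EeTtSSGg=8 EeTtSsGG=16 EeTtSsGg=16 EeTtssGG=8 EeTtssGg=8 EettSSGG=8 EettSSGg=8 EettSsGG=16 EettSsGg=16 EettssGG=8 EettssGg=8 eeTtSSGG=4 eeTtSSGg=4 eeTtSsGG=8 eeTtSsGg=8 eeTtssGG=4 eeTtssGg=4 eettSSGG=4 eettSSGg=4 eettSsGG=8 eettSsGg=8 eettssGG=4 eettssGg=4
eeTtSSGG hits 4/256; gcd=4; 4÷4/256÷4 = 1/64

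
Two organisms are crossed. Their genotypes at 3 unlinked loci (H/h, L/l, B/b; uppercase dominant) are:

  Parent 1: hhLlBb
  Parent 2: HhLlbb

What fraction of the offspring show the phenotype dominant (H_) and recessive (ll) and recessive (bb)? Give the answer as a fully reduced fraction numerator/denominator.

hhLlBb gametes: hLB×2, hLb×2, hlB×2, hlb×2
HhLlbb gametes: HLb×2, Hlb×2, hLb×2, hlb×2
hhLlBb×HhLlbb grid (8·8=64): HhLLBb=4 HhLLbb=4 HhLlBb=8 HhLlbb=8 HhllBb=4 Hhllbb=4 hhLLBb=4 hhLLbb=4 hhLlBb=8 hhLlbb=8 hhllBb=4 hhllbb=4
H_ ll bb hits 4/64; gcd=4; 4÷4/64÷4 = 1/16

P(H_ ll bb) = 1/16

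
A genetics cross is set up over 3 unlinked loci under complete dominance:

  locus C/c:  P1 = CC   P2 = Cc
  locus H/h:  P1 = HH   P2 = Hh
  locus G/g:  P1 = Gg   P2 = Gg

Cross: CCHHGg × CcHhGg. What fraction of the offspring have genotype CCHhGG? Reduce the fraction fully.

P(CCHhGG) = 1/16

CCHHGg gametes: CHG×4, CHg×4
CcHhGg gametes: CHG×1, CHg×1, ChG×1, Chg×1, cHG×1, cHg×1, chG×1, chg×1
CCHHGg×CcHhGg grid (8·8=64): CCHHGG=4 CCHHGg=8 CCHHgg=4 CCHhGG=4 CCHhGg=8 CCHhgg=4 CcHHGG=4 CcHHGg=8 CcHHgg=4 CcHhGG=4 CcHhGg=8 CcHhgg=4
CCHhGG hits 4/64; gcd=4; 4÷4/64÷4 = 1/16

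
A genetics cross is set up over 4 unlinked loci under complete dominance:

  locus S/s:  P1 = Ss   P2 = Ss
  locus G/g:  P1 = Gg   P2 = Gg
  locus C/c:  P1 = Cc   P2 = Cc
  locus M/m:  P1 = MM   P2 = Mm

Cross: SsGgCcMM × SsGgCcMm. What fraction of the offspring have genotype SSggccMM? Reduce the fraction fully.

SsGgCcMM gametes: SGCM×2, SGcM×2, SgCM×2, SgcM×2, sGCM×2, sGcM×2, sgCM×2, sgcM×2
SsGgCcMm gametes: SGCM×1, SGCm×1, SGcM×1, SGcm×1, SgCM×1, SgCm×1, SgcM×1, Sgcm×1, sGCM×1, sGCm×1, sGcM×1, sGcm×1, sgCM×1, sgCm×1, sgcM×1, sgcm×1
SsGgCcMM×SsGgCcMm grid (16·16=256): SSGGCCMM=2 SSGGCCMm=2 SSGGCcMM=4 SSGGCcMm=4 SSGGccMM=2 SSGGccMm=2 SSGgCCMM=4 SSGgCCMm=4 SSGgCcMM=8 SSGgCcMm=8 SSGgccMM=4 SSGgccMm=4 SSggCCMM=2 SSggCCMm=2 SSggCcMM=4 SSggCcMm=4 SSggccMM=2 SSggccMm=2 SsGGCCMM=4 SsGGCCMm=4 SsGGCcMM=8 SsGGCcMm=8 SsGGccMM=4 SsGGccMm=4 SsGgCCMM=8 SsGgCCMm=8 SsGgCcMM=16 SsGgCcMm=16 SsGgccMM=8 SsGgccMm=8 SsggCCMM=4 SsggCCMm=4 SsggCcMM=8 SsggCcMm=8 SsggccMM=4 SsggccMm=4 ssGGCCMM=2 ssGGCCMm=2 ssGGCcMM=4 ssGGCcMm=4 ssGGccMM=2 ssGGccMm=2 ssGgCCMM=4 ssGgCCMm=4 ssGgCcMM=8 ssGgCcMm=8 ssGgccMM=4 ssGgccMm=4 ssggCCMM=2 ssggCCMm=2 ssggCcMM=4 ssggCcMm=4 ssggccMM=2 ssggccMm=2
SSggccMM hits 2/256; gcd=2; 2÷2/256÷2 = 1/128

P(SSggccMM) = 1/128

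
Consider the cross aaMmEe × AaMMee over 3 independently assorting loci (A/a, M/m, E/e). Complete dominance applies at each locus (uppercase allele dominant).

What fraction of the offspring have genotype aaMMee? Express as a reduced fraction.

P(aaMMee) = 1/8

aaMmEe gametes: aME×2, aMe×2, amE×2, ame×2
AaMMee gametes: AMe×4, aMe×4
aaMmEe×AaMMee grid (8·8=64): AaMMEe=8 AaMMee=8 AaMmEe=8 AaMmee=8 aaMMEe=8 aaMMee=8 aaMmEe=8 aaMmee=8
aaMMee hits 8/64; gcd=8; 8÷8/64÷8 = 1/8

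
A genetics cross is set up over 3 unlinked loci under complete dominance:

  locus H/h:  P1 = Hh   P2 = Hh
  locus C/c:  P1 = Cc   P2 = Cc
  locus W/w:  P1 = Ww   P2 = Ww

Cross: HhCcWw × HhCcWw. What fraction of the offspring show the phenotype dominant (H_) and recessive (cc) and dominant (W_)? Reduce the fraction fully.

P(H_ cc W_) = 9/64

HhCcWw gametes: HCW×1, HCw×1, HcW×1, Hcw×1, hCW×1, hCw×1, hcW×1, hcw×1
HhCcWw gametes: HCW×1, HCw×1, HcW×1, Hcw×1, hCW×1, hCw×1, hcW×1, hcw×1
HhCcWw×HhCcWw grid (8·8=64): HHCCWW=1 HHCCWw=2 HHCCww=1 HHCcWW=2 HHCcWw=4 HHCcww=2 HHccWW=1 HHccWw=2 HHccww=1 HhCCWW=2 HhCCWw=4 HhCCww=2 HhCcWW=4 HhCcWw=8 HhCcww=4 HhccWW=2 HhccWw=4 Hhccww=2 hhCCWW=1 hhCCWw=2 hhCCww=1 hhCcWW=2 hhCcWw=4 hhCcww=2 hhccWW=1 hhccWw=2 hhccww=1
H_ cc W_ hits 9/64; gcd=1; 9÷1/64÷1 = 9/64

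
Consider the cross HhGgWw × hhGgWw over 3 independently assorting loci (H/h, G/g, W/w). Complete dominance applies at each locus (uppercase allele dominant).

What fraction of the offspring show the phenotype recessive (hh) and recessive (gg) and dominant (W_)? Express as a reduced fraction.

P(hh gg W_) = 3/32

HhGgWw gametes: HGW×1, HGw×1, HgW×1, Hgw×1, hGW×1, hGw×1, hgW×1, hgw×1
hhGgWw gametes: hGW×2, hGw×2, hgW×2, hgw×2
HhGgWw×hhGgWw grid (8·8=64): HhGGWW=2 HhGGWw=4 HhGGww=2 HhGgWW=4 HhGgWw=8 HhGgww=4 HhggWW=2 HhggWw=4 Hhggww=2 hhGGWW=2 hhGGWw=4 hhGGww=2 hhGgWW=4 hhGgWw=8 hhGgww=4 hhggWW=2 hhggWw=4 hhggww=2
hh gg W_ hits 6/64; gcd=2; 6÷2/64÷2 = 3/32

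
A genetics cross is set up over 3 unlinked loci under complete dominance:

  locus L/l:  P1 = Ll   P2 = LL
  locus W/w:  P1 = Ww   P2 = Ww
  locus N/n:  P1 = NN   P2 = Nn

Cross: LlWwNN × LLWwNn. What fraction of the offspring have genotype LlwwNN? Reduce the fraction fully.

LlWwNN gametes: LWN×2, LwN×2, lWN×2, lwN×2
LLWwNn gametes: LWN×2, LWn×2, LwN×2, Lwn×2
LlWwNN×LLWwNn grid (8·8=64): LLWWNN=4 LLWWNn=4 LLWwNN=8 LLWwNn=8 LLwwNN=4 LLwwNn=4 LlWWNN=4 LlWWNn=4 LlWwNN=8 LlWwNn=8 LlwwNN=4 LlwwNn=4
LlwwNN hits 4/64; gcd=4; 4÷4/64÷4 = 1/16

P(LlwwNN) = 1/16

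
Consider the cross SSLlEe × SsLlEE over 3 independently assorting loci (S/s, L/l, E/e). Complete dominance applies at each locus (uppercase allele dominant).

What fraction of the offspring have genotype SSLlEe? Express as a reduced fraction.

P(SSLlEe) = 1/8

SSLlEe gametes: SLE×2, SLe×2, SlE×2, Sle×2
SsLlEE gametes: SLE×2, SlE×2, sLE×2, slE×2
SSLlEe×SsLlEE grid (8·8=64): SSLLEE=4 SSLLEe=4 SSLlEE=8 SSLlEe=8 SSllEE=4 SSllEe=4 SsLLEE=4 SsLLEe=4 SsLlEE=8 SsLlEe=8 SsllEE=4 SsllEe=4
SSLlEe hits 8/64; gcd=8; 8÷8/64÷8 = 1/8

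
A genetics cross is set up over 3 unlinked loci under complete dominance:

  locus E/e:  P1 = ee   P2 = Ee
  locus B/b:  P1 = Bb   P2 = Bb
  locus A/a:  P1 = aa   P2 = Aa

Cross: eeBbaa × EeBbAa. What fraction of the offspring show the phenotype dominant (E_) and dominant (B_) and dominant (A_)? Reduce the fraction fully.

eeBbaa gametes: eBa×4, eba×4
EeBbAa gametes: EBA×1, EBa×1, EbA×1, Eba×1, eBA×1, eBa×1, ebA×1, eba×1
eeBbaa×EeBbAa grid (8·8=64): EeBBAa=4 EeBBaa=4 EeBbAa=8 EeBbaa=8 EebbAa=4 Eebbaa=4 eeBBAa=4 eeBBaa=4 eeBbAa=8 eeBbaa=8 eebbAa=4 eebbaa=4
E_ B_ A_ hits 12/64; gcd=4; 12÷4/64÷4 = 3/16

P(E_ B_ A_) = 3/16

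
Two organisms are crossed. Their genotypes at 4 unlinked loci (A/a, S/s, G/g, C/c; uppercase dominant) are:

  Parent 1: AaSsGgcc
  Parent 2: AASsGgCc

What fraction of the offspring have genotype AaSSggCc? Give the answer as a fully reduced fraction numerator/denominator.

AaSsGgcc gametes: ASGc×2, ASgc×2, AsGc×2, Asgc×2, aSGc×2, aSgc×2, asGc×2, asgc×2
AASsGgCc gametes: ASGC×2, ASGc×2, ASgC×2, ASgc×2, AsGC×2, AsGc×2, AsgC×2, Asgc×2
AaSsGgcc×AASsGgCc grid (16·16=256): AASSGGCc=4 AASSGGcc=4 AASSGgCc=8 AASSGgcc=8 AASSggCc=4 AASSggcc=4 AASsGGCc=8 AASsGGcc=8 AASsGgCc=16 AASsGgcc=16 AASsggCc=8 AASsggcc=8 AAssGGCc=4 AAssGGcc=4 AAssGgCc=8 AAssGgcc=8 AAssggCc=4 AAssggcc=4 AaSSGGCc=4 AaSSGGcc=4 AaSSGgCc=8 AaSSGgcc=8 AaSSggCc=4 AaSSggcc=4 AaSsGGCc=8 AaSsGGcc=8 AaSsGgCc=16 AaSsGgcc=16 AaSsggCc=8 AaSsggcc=8 AassGGCc=4 AassGGcc=4 AassGgCc=8 AassGgcc=8 AassggCc=4 Aassggcc=4
AaSSggCc hits 4/256; gcd=4; 4÷4/256÷4 = 1/64

P(AaSSggCc) = 1/64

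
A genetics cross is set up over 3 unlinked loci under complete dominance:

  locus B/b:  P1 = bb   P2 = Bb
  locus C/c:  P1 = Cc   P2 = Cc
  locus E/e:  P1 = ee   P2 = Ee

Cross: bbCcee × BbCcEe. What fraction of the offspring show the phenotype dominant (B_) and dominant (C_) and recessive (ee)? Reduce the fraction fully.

P(B_ C_ ee) = 3/16

bbCcee gametes: bCe×4, bce×4
BbCcEe gametes: BCE×1, BCe×1, BcE×1, Bce×1, bCE×1, bCe×1, bcE×1, bce×1
bbCcee×BbCcEe grid (8·8=64): BbCCEe=4 BbCCee=4 BbCcEe=8 BbCcee=8 BbccEe=4 Bbccee=4 bbCCEe=4 bbCCee=4 bbCcEe=8 bbCcee=8 bbccEe=4 bbccee=4
B_ C_ ee hits 12/64; gcd=4; 12÷4/64÷4 = 3/16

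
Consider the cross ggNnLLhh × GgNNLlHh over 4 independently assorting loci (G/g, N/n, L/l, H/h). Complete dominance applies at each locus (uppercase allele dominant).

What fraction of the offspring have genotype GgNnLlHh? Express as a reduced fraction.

ggNnLLhh gametes: gNLh×8, gnLh×8
GgNNLlHh gametes: GNLH×2, GNLh×2, GNlH×2, GNlh×2, gNLH×2, gNLh×2, gNlH×2, gNlh×2
ggNnLLhh×GgNNLlHh grid (16·16=256): GgNNLLHh=16 GgNNLLhh=16 GgNNLlHh=16 GgNNLlhh=16 GgNnLLHh=16 GgNnLLhh=16 GgNnLlHh=16 GgNnLlhh=16 ggNNLLHh=16 ggNNLLhh=16 ggNNLlHh=16 ggNNLlhh=16 ggNnLLHh=16 ggNnLLhh=16 ggNnLlHh=16 ggNnLlhh=16
GgNnLlHh hits 16/256; gcd=16; 16÷16/256÷16 = 1/16

P(GgNnLlHh) = 1/16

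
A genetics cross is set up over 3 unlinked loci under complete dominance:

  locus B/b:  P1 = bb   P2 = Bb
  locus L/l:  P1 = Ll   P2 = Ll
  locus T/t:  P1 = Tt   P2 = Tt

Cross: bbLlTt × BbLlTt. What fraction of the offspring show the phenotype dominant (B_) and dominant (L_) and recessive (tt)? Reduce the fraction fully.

bbLlTt gametes: bLT×2, bLt×2, blT×2, blt×2
BbLlTt gametes: BLT×1, BLt×1, BlT×1, Blt×1, bLT×1, bLt×1, blT×1, blt×1
bbLlTt×BbLlTt grid (8·8=64): BbLLTT=2 BbLLTt=4 BbLLtt=2 BbLlTT=4 BbLlTt=8 BbLltt=4 BbllTT=2 BbllTt=4 Bblltt=2 bbLLTT=2 bbLLTt=4 bbLLtt=2 bbLlTT=4 bbLlTt=8 bbLltt=4 bbllTT=2 bbllTt=4 bblltt=2
B_ L_ tt hits 6/64; gcd=2; 6÷2/64÷2 = 3/32

P(B_ L_ tt) = 3/32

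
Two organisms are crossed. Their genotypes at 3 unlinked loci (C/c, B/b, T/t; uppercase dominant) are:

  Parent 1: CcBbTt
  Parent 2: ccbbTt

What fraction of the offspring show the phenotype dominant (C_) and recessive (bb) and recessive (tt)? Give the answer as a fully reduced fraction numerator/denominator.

P(C_ bb tt) = 1/16

CcBbTt gametes: CBT×1, CBt×1, CbT×1, Cbt×1, cBT×1, cBt×1, cbT×1, cbt×1
ccbbTt gametes: cbT×4, cbt×4
CcBbTt×ccbbTt grid (8·8=64): CcBbTT=4 CcBbTt=8 CcBbtt=4 CcbbTT=4 CcbbTt=8 Ccbbtt=4 ccBbTT=4 ccBbTt=8 ccBbtt=4 ccbbTT=4 ccbbTt=8 ccbbtt=4
C_ bb tt hits 4/64; gcd=4; 4÷4/64÷4 = 1/16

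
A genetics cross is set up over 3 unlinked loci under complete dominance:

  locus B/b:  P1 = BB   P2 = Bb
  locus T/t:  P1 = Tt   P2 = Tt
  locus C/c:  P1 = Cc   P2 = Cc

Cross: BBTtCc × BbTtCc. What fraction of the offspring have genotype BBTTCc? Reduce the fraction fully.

BBTtCc gametes: BTC×2, BTc×2, BtC×2, Btc×2
BbTtCc gametes: BTC×1, BTc×1, BtC×1, Btc×1, bTC×1, bTc×1, btC×1, btc×1
BBTtCc×BbTtCc grid (8·8=64): BBTTCC=2 BBTTCc=4 BBTTcc=2 BBTtCC=4 BBTtCc=8 BBTtcc=4 BBttCC=2 BBttCc=4 BBttcc=2 BbTTCC=2 BbTTCc=4 BbTTcc=2 BbTtCC=4 BbTtCc=8 BbTtcc=4 BbttCC=2 BbttCc=4 Bbttcc=2
BBTTCc hits 4/64; gcd=4; 4÷4/64÷4 = 1/16

P(BBTTCc) = 1/16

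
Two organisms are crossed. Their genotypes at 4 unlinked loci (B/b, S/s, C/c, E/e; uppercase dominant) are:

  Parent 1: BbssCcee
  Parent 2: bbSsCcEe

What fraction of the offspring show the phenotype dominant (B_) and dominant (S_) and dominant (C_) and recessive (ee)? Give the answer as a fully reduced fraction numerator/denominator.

P(B_ S_ C_ ee) = 3/32

BbssCcee gametes: BsCe×4, Bsce×4, bsCe×4, bsce×4
bbSsCcEe gametes: bSCE×2, bSCe×2, bScE×2, bSce×2, bsCE×2, bsCe×2, bscE×2, bsce×2
BbssCcee×bbSsCcEe grid (16·16=256): BbSsCCEe=8 BbSsCCee=8 BbSsCcEe=16 BbSsCcee=16 BbSsccEe=8 BbSsccee=8 BbssCCEe=8 BbssCCee=8 BbssCcEe=16 BbssCcee=16 BbssccEe=8 Bbssccee=8 bbSsCCEe=8 bbSsCCee=8 bbSsCcEe=16 bbSsCcee=16 bbSsccEe=8 bbSsccee=8 bbssCCEe=8 bbssCCee=8 bbssCcEe=16 bbssCcee=16 bbssccEe=8 bbssccee=8
B_ S_ C_ ee hits 24/256; gcd=8; 24÷8/256÷8 = 3/32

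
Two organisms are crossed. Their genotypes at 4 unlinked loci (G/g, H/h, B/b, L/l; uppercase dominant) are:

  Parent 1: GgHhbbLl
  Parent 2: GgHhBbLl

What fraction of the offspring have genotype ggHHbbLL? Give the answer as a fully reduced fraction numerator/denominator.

GgHhbbLl gametes: GHbL×2, GHbl×2, GhbL×2, Ghbl×2, gHbL×2, gHbl×2, ghbL×2, ghbl×2
GgHhBbLl gametes: GHBL×1, GHBl×1, GHbL×1, GHbl×1, GhBL×1, GhBl×1, GhbL×1, Ghbl×1, gHBL×1, gHBl×1, gHbL×1, gHbl×1, ghBL×1, ghBl×1, ghbL×1, ghbl×1
GgHhbbLl×GgHhBbLl grid (16·16=256): GGHHBbLL=2 GGHHBbLl=4 GGHHBbll=2 GGHHbbLL=2 GGHHbbLl=4 GGHHbbll=2 GGHhBbLL=4 GGHhBbLl=8 GGHhBbll=4 GGHhbbLL=4 GGHhbbLl=8 GGHhbbll=4 GGhhBbLL=2 GGhhBbLl=4 GGhhBbll=2 GGhhbbLL=2 GGhhbbLl=4 GGhhbbll=2 GgHHBbLL=4 GgHHBbLl=8 GgHHBbll=4 GgHHbbLL=4 GgHHbbLl=8 GgHHbbll=4 GgHhBbLL=8 GgHhBbLl=16 GgHhBbll=8 GgHhbbLL=8 GgHhbbLl=16 GgHhbbll=8 GghhBbLL=4 GghhBbLl=8 GghhBbll=4 GghhbbLL=4 GghhbbLl=8 Gghhbbll=4 ggHHBbLL=2 ggHHBbLl=4 ggHHBbll=2 ggHHbbLL=2 ggHHbbLl=4 ggHHbbll=2 ggHhBbLL=4 ggHhBbLl=8 ggHhBbll=4 ggHhbbLL=4 ggHhbbLl=8 ggHhbbll=4 gghhBbLL=2 gghhBbLl=4 gghhBbll=2 gghhbbLL=2 gghhbbLl=4 gghhbbll=2
ggHHbbLL hits 2/256; gcd=2; 2÷2/256÷2 = 1/128

P(ggHHbbLL) = 1/128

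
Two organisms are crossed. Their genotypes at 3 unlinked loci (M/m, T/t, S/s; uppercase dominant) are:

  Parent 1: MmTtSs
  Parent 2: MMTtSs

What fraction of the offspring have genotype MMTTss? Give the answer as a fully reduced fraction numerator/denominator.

MmTtSs gametes: MTS×1, MTs×1, MtS×1, Mts×1, mTS×1, mTs×1, mtS×1, mts×1
MMTtSs gametes: MTS×2, MTs×2, MtS×2, Mts×2
MmTtSs×MMTtSs grid (8·8=64): MMTTSS=2 MMTTSs=4 MMTTss=2 MMTtSS=4 MMTtSs=8 MMTtss=4 MMttSS=2 MMttSs=4 MMttss=2 MmTTSS=2 MmTTSs=4 MmTTss=2 MmTtSS=4 MmTtSs=8 MmTtss=4 MmttSS=2 MmttSs=4 Mmttss=2
MMTTss hits 2/64; gcd=2; 2÷2/64÷2 = 1/32

P(MMTTss) = 1/32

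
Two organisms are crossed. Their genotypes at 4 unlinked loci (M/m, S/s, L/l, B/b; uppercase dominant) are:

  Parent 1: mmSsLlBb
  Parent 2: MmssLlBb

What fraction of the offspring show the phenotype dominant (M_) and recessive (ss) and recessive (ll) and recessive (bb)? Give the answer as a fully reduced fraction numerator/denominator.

mmSsLlBb gametes: mSLB×2, mSLb×2, mSlB×2, mSlb×2, msLB×2, msLb×2, mslB×2, mslb×2
MmssLlBb gametes: MsLB×2, MsLb×2, MslB×2, Mslb×2, msLB×2, msLb×2, mslB×2, mslb×2
mmSsLlBb×MmssLlBb grid (16·16=256): MmSsLLBB=4 MmSsLLBb=8 MmSsLLbb=4 MmSsLlBB=8 MmSsLlBb=16 MmSsLlbb=8 MmSsllBB=4 MmSsllBb=8 MmSsllbb=4 MmssLLBB=4 MmssLLBb=8 MmssLLbb=4 MmssLlBB=8 MmssLlBb=16 MmssLlbb=8 MmssllBB=4 MmssllBb=8 Mmssllbb=4 mmSsLLBB=4 mmSsLLBb=8 mmSsLLbb=4 mmSsLlBB=8 mmSsLlBb=16 mmSsLlbb=8 mmSsllBB=4 mmSsllBb=8 mmSsllbb=4 mmssLLBB=4 mmssLLBb=8 mmssLLbb=4 mmssLlBB=8 mmssLlBb=16 mmssLlbb=8 mmssllBB=4 mmssllBb=8 mmssllbb=4
M_ ss ll bb hits 4/256; gcd=4; 4÷4/256÷4 = 1/64

P(M_ ss ll bb) = 1/64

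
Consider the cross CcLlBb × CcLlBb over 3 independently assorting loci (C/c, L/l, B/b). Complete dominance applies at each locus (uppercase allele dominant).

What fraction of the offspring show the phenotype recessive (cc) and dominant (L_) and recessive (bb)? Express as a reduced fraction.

P(cc L_ bb) = 3/64

CcLlBb gametes: CLB×1, CLb×1, ClB×1, Clb×1, cLB×1, cLb×1, clB×1, clb×1
CcLlBb gametes: CLB×1, CLb×1, ClB×1, Clb×1, cLB×1, cLb×1, clB×1, clb×1
CcLlBb×CcLlBb grid (8·8=64): CCLLBB=1 CCLLBb=2 CCLLbb=1 CCLlBB=2 CCLlBb=4 CCLlbb=2 CCllBB=1 CCllBb=2 CCllbb=1 CcLLBB=2 CcLLBb=4 CcLLbb=2 CcLlBB=4 CcLlBb=8 CcLlbb=4 CcllBB=2 CcllBb=4 Ccllbb=2 ccLLBB=1 ccLLBb=2 ccLLbb=1 ccLlBB=2 ccLlBb=4 ccLlbb=2 ccllBB=1 ccllBb=2 ccllbb=1
cc L_ bb hits 3/64; gcd=1; 3÷1/64÷1 = 3/64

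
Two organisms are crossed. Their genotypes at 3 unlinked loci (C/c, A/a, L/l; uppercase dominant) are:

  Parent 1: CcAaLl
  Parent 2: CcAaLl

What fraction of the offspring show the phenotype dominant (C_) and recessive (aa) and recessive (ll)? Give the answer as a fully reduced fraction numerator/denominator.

P(C_ aa ll) = 3/64

CcAaLl gametes: CAL×1, CAl×1, CaL×1, Cal×1, cAL×1, cAl×1, caL×1, cal×1
CcAaLl gametes: CAL×1, CAl×1, CaL×1, Cal×1, cAL×1, cAl×1, caL×1, cal×1
CcAaLl×CcAaLl grid (8·8=64): CCAALL=1 CCAALl=2 CCAAll=1 CCAaLL=2 CCAaLl=4 CCAall=2 CCaaLL=1 CCaaLl=2 CCaall=1 CcAALL=2 CcAALl=4 CcAAll=2 CcAaLL=4 CcAaLl=8 CcAall=4 CcaaLL=2 CcaaLl=4 Ccaall=2 ccAALL=1 ccAALl=2 ccAAll=1 ccAaLL=2 ccAaLl=4 ccAall=2 ccaaLL=1 ccaaLl=2 ccaall=1
C_ aa ll hits 3/64; gcd=1; 3÷1/64÷1 = 3/64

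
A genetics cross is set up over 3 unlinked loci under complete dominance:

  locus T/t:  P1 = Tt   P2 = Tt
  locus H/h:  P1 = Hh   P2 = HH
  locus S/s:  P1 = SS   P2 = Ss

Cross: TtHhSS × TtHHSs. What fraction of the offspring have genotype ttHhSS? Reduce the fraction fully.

TtHhSS gametes: THS×2, ThS×2, tHS×2, thS×2
TtHHSs gametes: THS×2, THs×2, tHS×2, tHs×2
TtHhSS×TtHHSs grid (8·8=64): TTHHSS=4 TTHHSs=4 TTHhSS=4 TTHhSs=4 TtHHSS=8 TtHHSs=8 TtHhSS=8 TtHhSs=8 ttHHSS=4 ttHHSs=4 ttHhSS=4 ttHhSs=4
ttHhSS hits 4/64; gcd=4; 4÷4/64÷4 = 1/16

P(ttHhSS) = 1/16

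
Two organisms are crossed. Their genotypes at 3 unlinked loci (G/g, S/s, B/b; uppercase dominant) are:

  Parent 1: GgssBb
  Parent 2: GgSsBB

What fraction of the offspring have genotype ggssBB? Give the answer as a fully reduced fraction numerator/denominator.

P(ggssBB) = 1/16

GgssBb gametes: GsB×2, Gsb×2, gsB×2, gsb×2
GgSsBB gametes: GSB×2, GsB×2, gSB×2, gsB×2
GgssBb×GgSsBB grid (8·8=64): GGSsBB=4 GGSsBb=4 GGssBB=4 GGssBb=4 GgSsBB=8 GgSsBb=8 GgssBB=8 GgssBb=8 ggSsBB=4 ggSsBb=4 ggssBB=4 ggssBb=4
ggssBB hits 4/64; gcd=4; 4÷4/64÷4 = 1/16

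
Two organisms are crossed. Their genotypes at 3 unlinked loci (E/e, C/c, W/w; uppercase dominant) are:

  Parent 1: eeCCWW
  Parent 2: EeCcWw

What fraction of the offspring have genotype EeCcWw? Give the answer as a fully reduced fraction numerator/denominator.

eeCCWW gametes: eCW×8
EeCcWw gametes: ECW×1, ECw×1, EcW×1, Ecw×1, eCW×1, eCw×1, ecW×1, ecw×1
eeCCWW×EeCcWw grid (8·8=64): EeCCWW=8 EeCCWw=8 EeCcWW=8 EeCcWw=8 eeCCWW=8 eeCCWw=8 eeCcWW=8 eeCcWw=8
EeCcWw hits 8/64; gcd=8; 8÷8/64÷8 = 1/8

P(EeCcWw) = 1/8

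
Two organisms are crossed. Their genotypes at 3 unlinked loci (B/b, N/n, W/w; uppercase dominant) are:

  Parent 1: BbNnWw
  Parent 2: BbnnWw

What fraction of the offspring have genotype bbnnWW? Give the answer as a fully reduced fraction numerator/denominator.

P(bbnnWW) = 1/32

BbNnWw gametes: BNW×1, BNw×1, BnW×1, Bnw×1, bNW×1, bNw×1, bnW×1, bnw×1
BbnnWw gametes: BnW×2, Bnw×2, bnW×2, bnw×2
BbNnWw×BbnnWw grid (8·8=64): BBNnWW=2 BBNnWw=4 BBNnww=2 BBnnWW=2 BBnnWw=4 BBnnww=2 BbNnWW=4 BbNnWw=8 BbNnww=4 BbnnWW=4 BbnnWw=8 Bbnnww=4 bbNnWW=2 bbNnWw=4 bbNnww=2 bbnnWW=2 bbnnWw=4 bbnnww=2
bbnnWW hits 2/64; gcd=2; 2÷2/64÷2 = 1/32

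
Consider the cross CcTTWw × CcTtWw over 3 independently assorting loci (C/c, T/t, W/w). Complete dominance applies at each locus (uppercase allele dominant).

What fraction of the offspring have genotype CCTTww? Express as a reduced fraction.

CcTTWw gametes: CTW×2, CTw×2, cTW×2, cTw×2
CcTtWw gametes: CTW×1, CTw×1, CtW×1, Ctw×1, cTW×1, cTw×1, ctW×1, ctw×1
CcTTWw×CcTtWw grid (8·8=64): CCTTWW=2 CCTTWw=4 CCTTww=2 CCTtWW=2 CCTtWw=4 CCTtww=2 CcTTWW=4 CcTTWw=8 CcTTww=4 CcTtWW=4 CcTtWw=8 CcTtww=4 ccTTWW=2 ccTTWw=4 ccTTww=2 ccTtWW=2 ccTtWw=4 ccTtww=2
CCTTww hits 2/64; gcd=2; 2÷2/64÷2 = 1/32

P(CCTTww) = 1/32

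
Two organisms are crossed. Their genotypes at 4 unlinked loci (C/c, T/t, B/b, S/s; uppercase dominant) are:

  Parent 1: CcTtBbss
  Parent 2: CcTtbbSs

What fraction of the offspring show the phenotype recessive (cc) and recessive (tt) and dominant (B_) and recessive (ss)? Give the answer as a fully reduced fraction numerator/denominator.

P(cc tt B_ ss) = 1/64

CcTtBbss gametes: CTBs×2, CTbs×2, CtBs×2, Ctbs×2, cTBs×2, cTbs×2, ctBs×2, ctbs×2
CcTtbbSs gametes: CTbS×2, CTbs×2, CtbS×2, Ctbs×2, cTbS×2, cTbs×2, ctbS×2, ctbs×2
CcTtBbss×CcTtbbSs grid (16·16=256): CCTTBbSs=4 CCTTBbss=4 CCTTbbSs=4 CCTTbbss=4 CCTtBbSs=8 CCTtBbss=8 CCTtbbSs=8 CCTtbbss=8 CCttBbSs=4 CCttBbss=4 CCttbbSs=4 CCttbbss=4 CcTTBbSs=8 CcTTBbss=8 CcTTbbSs=8 CcTTbbss=8 CcTtBbSs=16 CcTtBbss=16 CcTtbbSs=16 CcTtbbss=16 CcttBbSs=8 CcttBbss=8 CcttbbSs=8 Ccttbbss=8 ccTTBbSs=4 ccTTBbss=4 ccTTbbSs=4 ccTTbbss=4 ccTtBbSs=8 ccTtBbss=8 ccTtbbSs=8 ccTtbbss=8 ccttBbSs=4 ccttBbss=4 ccttbbSs=4 ccttbbss=4
cc tt B_ ss hits 4/256; gcd=4; 4÷4/256÷4 = 1/64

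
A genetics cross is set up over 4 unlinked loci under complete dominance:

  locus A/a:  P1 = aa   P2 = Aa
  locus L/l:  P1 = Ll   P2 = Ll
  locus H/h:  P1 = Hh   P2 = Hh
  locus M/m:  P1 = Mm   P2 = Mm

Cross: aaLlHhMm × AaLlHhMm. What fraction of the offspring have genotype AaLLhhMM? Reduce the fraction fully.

aaLlHhMm gametes: aLHM×2, aLHm×2, aLhM×2, aLhm×2, alHM×2, alHm×2, alhM×2, alhm×2
AaLlHhMm gametes: ALHM×1, ALHm×1, ALhM×1, ALhm×1, AlHM×1, AlHm×1, AlhM×1, Alhm×1, aLHM×1, aLHm×1, aLhM×1, aLhm×1, alHM×1, alHm×1, alhM×1, alhm×1
aaLlHhMm×AaLlHhMm grid (16·16=256): AaLLHHMM=2 AaLLHHMm=4 AaLLHHmm=2 AaLLHhMM=4 AaLLHhMm=8 AaLLHhmm=4 AaLLhhMM=2 AaLLhhMm=4 AaLLhhmm=2 AaLlHHMM=4 AaLlHHMm=8 AaLlHHmm=4 AaLlHhMM=8 AaLlHhMm=16 AaLlHhmm=8 AaLlhhMM=4 AaLlhhMm=8 AaLlhhmm=4 AallHHMM=2 AallHHMm=4 AallHHmm=2 AallHhMM=4 AallHhMm=8 AallHhmm=4 AallhhMM=2 AallhhMm=4 Aallhhmm=2 aaLLHHMM=2 aaLLHHMm=4 aaLLHHmm=2 aaLLHhMM=4 aaLLHhMm=8 aaLLHhmm=4 aaLLhhMM=2 aaLLhhMm=4 aaLLhhmm=2 aaLlHHMM=4 aaLlHHMm=8 aaLlHHmm=4 aaLlHhMM=8 aaLlHhMm=16 aaLlHhmm=8 aaLlhhMM=4 aaLlhhMm=8 aaLlhhmm=4 aallHHMM=2 aallHHMm=4 aallHHmm=2 aallHhMM=4 aallHhMm=8 aallHhmm=4 aallhhMM=2 aallhhMm=4 aallhhmm=2
AaLLhhMM hits 2/256; gcd=2; 2÷2/256÷2 = 1/128

P(AaLLhhMM) = 1/128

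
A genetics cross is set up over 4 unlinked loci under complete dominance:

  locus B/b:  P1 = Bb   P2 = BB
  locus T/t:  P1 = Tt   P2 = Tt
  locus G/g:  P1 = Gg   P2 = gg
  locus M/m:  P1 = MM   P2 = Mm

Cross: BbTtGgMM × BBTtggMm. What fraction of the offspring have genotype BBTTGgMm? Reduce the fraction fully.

P(BBTTGgMm) = 1/32

BbTtGgMM gametes: BTGM×2, BTgM×2, BtGM×2, BtgM×2, bTGM×2, bTgM×2, btGM×2, btgM×2
BBTtggMm gametes: BTgM×4, BTgm×4, BtgM×4, Btgm×4
BbTtGgMM×BBTtggMm grid (16·16=256): BBTTGgMM=8 BBTTGgMm=8 BBTTggMM=8 BBTTggMm=8 BBTtGgMM=16 BBTtGgMm=16 BBTtggMM=16 BBTtggMm=16 BBttGgMM=8 BBttGgMm=8 BBttggMM=8 BBttggMm=8 BbTTGgMM=8 BbTTGgMm=8 BbTTggMM=8 BbTTggMm=8 BbTtGgMM=16 BbTtGgMm=16 BbTtggMM=16 BbTtggMm=16 BbttGgMM=8 BbttGgMm=8 BbttggMM=8 BbttggMm=8
BBTTGgMm hits 8/256; gcd=8; 8÷8/256÷8 = 1/32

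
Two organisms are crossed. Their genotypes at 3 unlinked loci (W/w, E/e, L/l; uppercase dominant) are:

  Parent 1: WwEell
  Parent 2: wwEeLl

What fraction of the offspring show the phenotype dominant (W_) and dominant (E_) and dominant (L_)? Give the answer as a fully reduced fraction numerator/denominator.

WwEell gametes: WEl×2, Wel×2, wEl×2, wel×2
wwEeLl gametes: wEL×2, wEl×2, weL×2, wel×2
WwEell×wwEeLl grid (8·8=64): WwEELl=4 WwEEll=4 WwEeLl=8 WwEell=8 WweeLl=4 Wweell=4 wwEELl=4 wwEEll=4 wwEeLl=8 wwEell=8 wweeLl=4 wweell=4
W_ E_ L_ hits 12/64; gcd=4; 12÷4/64÷4 = 3/16

P(W_ E_ L_) = 3/16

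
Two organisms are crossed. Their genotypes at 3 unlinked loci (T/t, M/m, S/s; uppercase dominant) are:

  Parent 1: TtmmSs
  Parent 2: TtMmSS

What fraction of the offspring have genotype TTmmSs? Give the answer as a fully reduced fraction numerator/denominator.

TtmmSs gametes: TmS×2, Tms×2, tmS×2, tms×2
TtMmSS gametes: TMS×2, TmS×2, tMS×2, tmS×2
TtmmSs×TtMmSS grid (8·8=64): TTMmSS=4 TTMmSs=4 TTmmSS=4 TTmmSs=4 TtMmSS=8 TtMmSs=8 TtmmSS=8 TtmmSs=8 ttMmSS=4 ttMmSs=4 ttmmSS=4 ttmmSs=4
TTmmSs hits 4/64; gcd=4; 4÷4/64÷4 = 1/16

P(TTmmSs) = 1/16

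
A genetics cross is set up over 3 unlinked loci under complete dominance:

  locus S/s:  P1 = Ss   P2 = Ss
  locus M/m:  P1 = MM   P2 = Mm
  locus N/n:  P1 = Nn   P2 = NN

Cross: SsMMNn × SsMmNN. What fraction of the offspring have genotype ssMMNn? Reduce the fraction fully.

SsMMNn gametes: SMN×2, SMn×2, sMN×2, sMn×2
SsMmNN gametes: SMN×2, SmN×2, sMN×2, smN×2
SsMMNn×SsMmNN grid (8·8=64): SSMMNN=4 SSMMNn=4 SSMmNN=4 SSMmNn=4 SsMMNN=8 SsMMNn=8 SsMmNN=8 SsMmNn=8 ssMMNN=4 ssMMNn=4 ssMmNN=4 ssMmNn=4
ssMMNn hits 4/64; gcd=4; 4÷4/64÷4 = 1/16

P(ssMMNn) = 1/16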